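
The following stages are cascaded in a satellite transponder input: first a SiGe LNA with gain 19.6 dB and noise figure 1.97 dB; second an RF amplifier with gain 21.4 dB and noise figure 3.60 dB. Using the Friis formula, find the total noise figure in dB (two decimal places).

2.01 dB

Convert to linear (a loss of L dB is a gain of −L dB): F_i = 10^(NF_i/10), G_i = 10^(G_i,dB/10)
  Stage 1: F_1 = 10^(1.97/10) = 1.574, G_1 = 10^(19.6/10) = 91.20
  Stage 2: F_2 = 10^(3.60/10) = 2.291, G_2 = 10^(21.4/10) = 138.0
Friis cascade:
  F = 1.574 + (2.291 − 1)/91.20 = 1.588
NF = 10 log₁₀(1.588) = 2.01 dB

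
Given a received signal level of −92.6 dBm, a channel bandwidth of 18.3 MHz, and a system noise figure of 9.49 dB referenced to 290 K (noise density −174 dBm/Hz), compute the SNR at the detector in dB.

Noise floor: N = −174 + 10 log₁₀(B) + NF
10 log₁₀(1.83×10⁷) = 72.62 dB
N = −174 + 72.62 + 9.49 = −91.89 dBm
SNR = P_sig − N = −92.6 − (−91.89) = −0.71 dB → −0.7 dB

−0.7 dB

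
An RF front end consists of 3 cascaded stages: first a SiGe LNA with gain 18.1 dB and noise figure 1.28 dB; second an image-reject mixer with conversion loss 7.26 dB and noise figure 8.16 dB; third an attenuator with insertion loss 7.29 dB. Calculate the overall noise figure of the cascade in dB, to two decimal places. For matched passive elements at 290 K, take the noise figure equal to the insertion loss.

2.52 dB

Convert to linear (a loss of L dB is a gain of −L dB): F_i = 10^(NF_i/10), G_i = 10^(G_i,dB/10)
  Stage 1: F_1 = 10^(1.28/10) = 1.343, G_1 = 10^(18.1/10) = 64.57
  Stage 2: F_2 = 10^(8.16/10) = 6.546, G_2 = 10^(−7.26/10) = 0.1879
  Stage 3: F_3 = 10^(7.29/10) = 5.358, G_3 = 10^(−7.29/10) = 0.1866
Friis cascade:
  F = 1.343 + (6.546 − 1)/64.57 + (5.358 − 1)/12.13 = 1.788
NF = 10 log₁₀(1.788) = 2.52 dB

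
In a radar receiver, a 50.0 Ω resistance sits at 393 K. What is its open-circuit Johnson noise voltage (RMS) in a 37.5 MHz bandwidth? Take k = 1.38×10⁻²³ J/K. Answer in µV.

V_n = √(4kTRB)
4kTRB = 4 × 1.38×10⁻²³ × 393 × 5.00×10¹ × 3.75×10⁷ = 4.07×10⁻¹¹ V²
V_n = √(4.07×10⁻¹¹) = 6.38×10⁻⁶ V = 6.38 µV

6.38 µV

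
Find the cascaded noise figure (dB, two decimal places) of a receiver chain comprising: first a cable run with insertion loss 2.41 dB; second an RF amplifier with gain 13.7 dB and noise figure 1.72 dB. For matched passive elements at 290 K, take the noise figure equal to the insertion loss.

Convert to linear (a loss of L dB is a gain of −L dB): F_i = 10^(NF_i/10), G_i = 10^(G_i,dB/10)
  Stage 1: F_1 = 10^(2.41/10) = 1.742, G_1 = 10^(−2.41/10) = 0.5741
  Stage 2: F_2 = 10^(1.72/10) = 1.486, G_2 = 10^(13.7/10) = 23.44
Friis cascade:
  F = 1.742 + (1.486 − 1)/0.5741 = 2.588
NF = 10 log₁₀(2.588) = 4.13 dB

4.13 dB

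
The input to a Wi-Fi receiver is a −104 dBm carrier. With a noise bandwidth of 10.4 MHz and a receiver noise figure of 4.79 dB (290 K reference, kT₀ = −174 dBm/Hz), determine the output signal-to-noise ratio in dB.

−5.0 dB

Noise floor: N = −174 + 10 log₁₀(B) + NF
10 log₁₀(1.04×10⁷) = 70.17 dB
N = −174 + 70.17 + 4.79 = −99.04 dBm
SNR = P_sig − N = −104 − (−99.04) = −4.96 dB → −5.0 dB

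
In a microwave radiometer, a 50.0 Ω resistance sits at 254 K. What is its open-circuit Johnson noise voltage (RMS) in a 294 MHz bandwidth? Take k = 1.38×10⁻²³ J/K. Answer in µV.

14.4 µV

V_n = √(4kTRB)
4kTRB = 4 × 1.38×10⁻²³ × 254 × 5.00×10¹ × 2.94×10⁸ = 2.06×10⁻¹⁰ V²
V_n = √(2.06×10⁻¹⁰) = 1.44×10⁻⁵ V = 14.4 µV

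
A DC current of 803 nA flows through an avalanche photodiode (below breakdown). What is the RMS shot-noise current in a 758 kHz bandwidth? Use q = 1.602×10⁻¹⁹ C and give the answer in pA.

442 pA

I_n = √(2qI·B)
2qI·B = 2 × 1.602×10⁻¹⁹ × 8.03×10⁻⁷ × 7.58×10⁵ = 1.95×10⁻¹⁹ A²
I_n = √(1.95×10⁻¹⁹) = 4.42×10⁻¹⁰ A = 442 pA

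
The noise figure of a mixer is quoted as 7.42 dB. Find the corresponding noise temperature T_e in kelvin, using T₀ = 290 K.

1311 K

F = 10^(7.42/10) = 5.52077
T_e = (F − 1)·T₀ = (5.52077 − 1) × 290 = 1311 K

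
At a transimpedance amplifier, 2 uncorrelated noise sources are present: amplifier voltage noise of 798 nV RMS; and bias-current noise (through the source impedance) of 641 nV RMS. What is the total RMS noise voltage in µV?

Uncorrelated sources add in power (mean-square): V_tot = √(ΣV_i²)
V_tot = √[(7.98×10⁻⁷)² + (6.41×10⁻⁷)²] = 1.02×10⁻⁶ V = 1.02 µV

1.02 µV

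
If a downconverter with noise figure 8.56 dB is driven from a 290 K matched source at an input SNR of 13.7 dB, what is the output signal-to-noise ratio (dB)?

By definition F = SNR_in/SNR_out, so in dB: SNR_out = SNR_in − NF
SNR_out = 13.7 − 8.56 = 5.14 dB

5.14 dB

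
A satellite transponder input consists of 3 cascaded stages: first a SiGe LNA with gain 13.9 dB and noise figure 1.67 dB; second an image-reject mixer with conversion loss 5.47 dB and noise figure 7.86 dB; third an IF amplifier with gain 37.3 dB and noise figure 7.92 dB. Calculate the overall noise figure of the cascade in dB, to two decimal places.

Convert to linear (a loss of L dB is a gain of −L dB): F_i = 10^(NF_i/10), G_i = 10^(G_i,dB/10)
  Stage 1: F_1 = 10^(1.67/10) = 1.469, G_1 = 10^(13.9/10) = 24.55
  Stage 2: F_2 = 10^(7.86/10) = 6.109, G_2 = 10^(−5.47/10) = 0.2838
  Stage 3: F_3 = 10^(7.92/10) = 6.194, G_3 = 10^(37.3/10) = 5370
Friis cascade:
  F = 1.469 + (6.109 − 1)/24.55 + (6.194 − 1)/6.966 = 2.423
NF = 10 log₁₀(2.423) = 3.84 dB

3.84 dB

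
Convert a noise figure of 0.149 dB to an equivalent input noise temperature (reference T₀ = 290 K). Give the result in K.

F = 10^(0.149/10) = 1.0349
T_e = (F − 1)·T₀ = (1.0349 − 1) × 290 = 10.1 K

10.1 K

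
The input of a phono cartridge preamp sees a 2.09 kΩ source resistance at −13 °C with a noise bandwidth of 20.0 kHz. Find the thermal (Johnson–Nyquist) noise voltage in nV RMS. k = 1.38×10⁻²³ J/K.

775 nV

T = −13 °C + 273.15 = 260.15 K
V_n = √(4kTRB)
4kTRB = 4 × 1.38×10⁻²³ × 260.15 × 2.09×10³ × 2.00×10⁴ = 6.00×10⁻¹³ V²
V_n = √(6.00×10⁻¹³) = 7.75×10⁻⁷ V = 775 nV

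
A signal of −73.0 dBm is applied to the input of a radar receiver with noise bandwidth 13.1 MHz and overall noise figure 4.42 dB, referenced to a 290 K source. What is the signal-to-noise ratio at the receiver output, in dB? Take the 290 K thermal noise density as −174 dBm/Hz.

25.4 dB

Noise floor: N = −174 + 10 log₁₀(B) + NF
10 log₁₀(1.31×10⁷) = 71.17 dB
N = −174 + 71.17 + 4.42 = −98.41 dBm
SNR = P_sig − N = −73.0 − (−98.41) = 25.41 dB → 25.4 dB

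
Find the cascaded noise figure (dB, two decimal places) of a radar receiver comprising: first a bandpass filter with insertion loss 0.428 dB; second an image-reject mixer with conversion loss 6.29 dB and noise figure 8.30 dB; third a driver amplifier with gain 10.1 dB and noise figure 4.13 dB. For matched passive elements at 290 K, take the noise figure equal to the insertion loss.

11.74 dB

Convert to linear (a loss of L dB is a gain of −L dB): F_i = 10^(NF_i/10), G_i = 10^(G_i,dB/10)
  Stage 1: F_1 = 10^(0.428/10) = 1.104, G_1 = 10^(−0.428/10) = 0.9061
  Stage 2: F_2 = 10^(8.30/10) = 6.761, G_2 = 10^(−6.29/10) = 0.2350
  Stage 3: F_3 = 10^(4.13/10) = 2.588, G_3 = 10^(10.1/10) = 10.23
Friis cascade:
  F = 1.104 + (6.761 − 1)/0.9061 + (2.588 − 1)/0.2129 = 14.92
NF = 10 log₁₀(14.92) = 11.74 dB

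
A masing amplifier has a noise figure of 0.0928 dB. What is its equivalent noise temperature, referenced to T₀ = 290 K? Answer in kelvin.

6.26 K

F = 10^(0.0928/10) = 1.0216
T_e = (F − 1)·T₀ = (1.0216 − 1) × 290 = 6.26 K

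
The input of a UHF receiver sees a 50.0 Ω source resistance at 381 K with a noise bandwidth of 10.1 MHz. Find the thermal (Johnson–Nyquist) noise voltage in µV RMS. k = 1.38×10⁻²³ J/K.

3.26 µV

V_n = √(4kTRB)
4kTRB = 4 × 1.38×10⁻²³ × 381 × 5.00×10¹ × 1.01×10⁷ = 1.06×10⁻¹¹ V²
V_n = √(1.06×10⁻¹¹) = 3.26×10⁻⁶ V = 3.26 µV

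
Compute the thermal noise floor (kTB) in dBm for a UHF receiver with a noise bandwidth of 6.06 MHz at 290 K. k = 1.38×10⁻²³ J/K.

P_n = kTB = 1.38×10⁻²³ × 290 × 6.06×10⁶ = 2.43×10⁻¹⁴ W
In dBm: 10 log₁₀(2.43×10⁻¹⁴ / 10⁻³) = −106.2 dBm

−106.2 dBm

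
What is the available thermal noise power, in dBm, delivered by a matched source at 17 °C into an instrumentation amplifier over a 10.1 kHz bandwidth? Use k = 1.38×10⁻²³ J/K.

−133.9 dBm

T = 17 °C + 273.15 = 290.15 K
P_n = kTB = 1.38×10⁻²³ × 290.15 × 1.01×10⁴ = 4.04×10⁻¹⁷ W
In dBm: 10 log₁₀(4.04×10⁻¹⁷ / 10⁻³) = −133.9 dBm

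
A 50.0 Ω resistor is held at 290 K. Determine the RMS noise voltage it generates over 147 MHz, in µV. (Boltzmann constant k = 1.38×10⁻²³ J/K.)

10.8 µV

V_n = √(4kTRB)
4kTRB = 4 × 1.38×10⁻²³ × 290 × 5.00×10¹ × 1.47×10⁸ = 1.18×10⁻¹⁰ V²
V_n = √(1.18×10⁻¹⁰) = 1.08×10⁻⁵ V = 10.8 µV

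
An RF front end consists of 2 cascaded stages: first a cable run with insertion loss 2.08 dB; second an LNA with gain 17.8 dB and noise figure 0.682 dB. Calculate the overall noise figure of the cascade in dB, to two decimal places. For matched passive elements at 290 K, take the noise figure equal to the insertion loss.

2.76 dB

Convert to linear (a loss of L dB is a gain of −L dB): F_i = 10^(NF_i/10), G_i = 10^(G_i,dB/10)
  Stage 1: F_1 = 10^(2.08/10) = 1.614, G_1 = 10^(−2.08/10) = 0.6194
  Stage 2: F_2 = 10^(0.682/10) = 1.170, G_2 = 10^(17.8/10) = 60.26
Friis cascade:
  F = 1.614 + (1.170 − 1)/0.6194 = 1.889
NF = 10 log₁₀(1.889) = 2.76 dB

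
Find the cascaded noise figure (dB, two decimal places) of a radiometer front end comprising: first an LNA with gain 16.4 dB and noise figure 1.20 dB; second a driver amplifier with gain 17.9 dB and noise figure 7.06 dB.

Convert to linear (a loss of L dB is a gain of −L dB): F_i = 10^(NF_i/10), G_i = 10^(G_i,dB/10)
  Stage 1: F_1 = 10^(1.20/10) = 1.318, G_1 = 10^(16.4/10) = 43.65
  Stage 2: F_2 = 10^(7.06/10) = 5.082, G_2 = 10^(17.9/10) = 61.66
Friis cascade:
  F = 1.318 + (5.082 − 1)/43.65 = 1.412
NF = 10 log₁₀(1.412) = 1.50 dB

1.50 dB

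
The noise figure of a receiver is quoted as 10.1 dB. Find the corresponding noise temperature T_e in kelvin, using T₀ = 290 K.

F = 10^(10.1/10) = 10.2329
T_e = (F − 1)·T₀ = (10.2329 − 1) × 290 = 2678 K

2678 K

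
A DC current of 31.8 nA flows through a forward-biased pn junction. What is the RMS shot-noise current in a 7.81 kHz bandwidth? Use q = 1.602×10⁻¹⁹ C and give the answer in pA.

8.92 pA

I_n = √(2qI·B)
2qI·B = 2 × 1.602×10⁻¹⁹ × 3.18×10⁻⁸ × 7.81×10³ = 7.96×10⁻²³ A²
I_n = √(7.96×10⁻²³) = 8.92×10⁻¹² A = 8.92 pA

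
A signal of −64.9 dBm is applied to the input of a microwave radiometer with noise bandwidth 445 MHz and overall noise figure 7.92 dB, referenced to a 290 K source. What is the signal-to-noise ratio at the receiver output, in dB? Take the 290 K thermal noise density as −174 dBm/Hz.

Noise floor: N = −174 + 10 log₁₀(B) + NF
10 log₁₀(4.45×10⁸) = 86.48 dB
N = −174 + 86.48 + 7.92 = −79.60 dBm
SNR = P_sig − N = −64.9 − (−79.60) = 14.70 dB → 14.7 dB

14.7 dB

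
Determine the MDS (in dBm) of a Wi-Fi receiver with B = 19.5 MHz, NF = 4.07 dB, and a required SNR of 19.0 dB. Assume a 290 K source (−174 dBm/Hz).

Sensitivity = −174 + 10 log₁₀(B) + NF + SNR_min
= −174 + 72.9 + 4.07 + 19.0
= −78.03 dBm → −78.0 dBm

−78.0 dBm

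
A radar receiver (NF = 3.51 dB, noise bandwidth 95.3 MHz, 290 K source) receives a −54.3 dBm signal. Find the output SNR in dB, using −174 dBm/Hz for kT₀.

Noise floor: N = −174 + 10 log₁₀(B) + NF
10 log₁₀(9.53×10⁷) = 79.79 dB
N = −174 + 79.79 + 3.51 = −90.70 dBm
SNR = P_sig − N = −54.3 − (−90.70) = 36.40 dB → 36.4 dB

36.4 dB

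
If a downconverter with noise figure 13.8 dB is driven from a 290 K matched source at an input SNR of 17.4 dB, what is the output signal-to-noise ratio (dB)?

3.6 dB

By definition F = SNR_in/SNR_out, so in dB: SNR_out = SNR_in − NF
SNR_out = 17.4 − 13.8 = 3.6 dB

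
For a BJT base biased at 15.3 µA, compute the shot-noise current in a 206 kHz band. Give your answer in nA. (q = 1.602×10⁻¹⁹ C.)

I_n = √(2qI·B)
2qI·B = 2 × 1.602×10⁻¹⁹ × 1.53×10⁻⁵ × 2.06×10⁵ = 1.01×10⁻¹⁸ A²
I_n = √(1.01×10⁻¹⁸) = 1.00×10⁻⁹ A = 1.00 nA

1.00 nA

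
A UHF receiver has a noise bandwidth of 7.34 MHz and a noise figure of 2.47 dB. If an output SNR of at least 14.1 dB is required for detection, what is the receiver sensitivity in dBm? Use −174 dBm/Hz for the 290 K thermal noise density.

−88.8 dBm

Sensitivity = −174 + 10 log₁₀(B) + NF + SNR_min
= −174 + 68.66 + 2.47 + 14.1
= −88.77 dBm → −88.8 dBm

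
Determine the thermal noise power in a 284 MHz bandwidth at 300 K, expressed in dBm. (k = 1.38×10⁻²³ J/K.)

−89.3 dBm

P_n = kTB = 1.38×10⁻²³ × 300 × 2.84×10⁸ = 1.18×10⁻¹² W
In dBm: 10 log₁₀(1.18×10⁻¹² / 10⁻³) = −89.3 dBm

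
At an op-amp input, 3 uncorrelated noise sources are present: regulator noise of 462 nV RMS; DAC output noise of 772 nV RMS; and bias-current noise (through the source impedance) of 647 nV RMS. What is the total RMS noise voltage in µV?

Uncorrelated sources add in power (mean-square): V_tot = √(ΣV_i²)
V_tot = √[(4.62×10⁻⁷)² + (7.72×10⁻⁷)² + (6.47×10⁻⁷)²] = 1.11×10⁻⁶ V = 1.11 µV

1.11 µV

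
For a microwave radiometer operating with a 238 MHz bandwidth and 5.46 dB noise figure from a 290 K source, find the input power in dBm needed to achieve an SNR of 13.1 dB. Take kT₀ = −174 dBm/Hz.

−71.7 dBm

Sensitivity = −174 + 10 log₁₀(B) + NF + SNR_min
= −174 + 83.77 + 5.46 + 13.1
= −71.67 dBm → −71.7 dBm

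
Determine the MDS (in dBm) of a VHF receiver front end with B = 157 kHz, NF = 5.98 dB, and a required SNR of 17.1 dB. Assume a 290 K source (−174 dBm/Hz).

Sensitivity = −174 + 10 log₁₀(B) + NF + SNR_min
= −174 + 51.96 + 5.98 + 17.1
= −98.96 dBm → −99.0 dBm

−99.0 dBm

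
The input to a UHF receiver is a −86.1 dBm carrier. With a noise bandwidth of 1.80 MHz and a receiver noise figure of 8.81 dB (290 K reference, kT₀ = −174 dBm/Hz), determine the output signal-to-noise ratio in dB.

16.5 dB

Noise floor: N = −174 + 10 log₁₀(B) + NF
10 log₁₀(1.80×10⁶) = 62.55 dB
N = −174 + 62.55 + 8.81 = −102.64 dBm
SNR = P_sig − N = −86.1 − (−102.64) = 16.54 dB → 16.5 dB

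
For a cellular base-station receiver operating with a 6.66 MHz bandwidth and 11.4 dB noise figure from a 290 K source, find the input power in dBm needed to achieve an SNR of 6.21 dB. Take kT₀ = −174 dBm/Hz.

−88.2 dBm

Sensitivity = −174 + 10 log₁₀(B) + NF + SNR_min
= −174 + 68.23 + 11.4 + 6.21
= −88.16 dBm → −88.2 dBm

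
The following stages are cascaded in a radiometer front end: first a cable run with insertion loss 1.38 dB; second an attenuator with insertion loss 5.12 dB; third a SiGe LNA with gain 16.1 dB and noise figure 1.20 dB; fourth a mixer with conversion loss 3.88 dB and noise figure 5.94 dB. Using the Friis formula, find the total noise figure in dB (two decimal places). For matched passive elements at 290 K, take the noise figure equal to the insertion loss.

7.93 dB

Convert to linear (a loss of L dB is a gain of −L dB): F_i = 10^(NF_i/10), G_i = 10^(G_i,dB/10)
  Stage 1: F_1 = 10^(1.38/10) = 1.374, G_1 = 10^(−1.38/10) = 0.7278
  Stage 2: F_2 = 10^(5.12/10) = 3.251, G_2 = 10^(−5.12/10) = 0.3076
  Stage 3: F_3 = 10^(1.20/10) = 1.318, G_3 = 10^(16.1/10) = 40.74
  Stage 4: F_4 = 10^(5.94/10) = 3.926, G_4 = 10^(−3.88/10) = 0.4093
Friis cascade:
  F = 1.374 + (3.251 − 1)/0.7278 + (1.318 − 1)/0.2239 + (3.926 − 1)/9.120 = 6.209
NF = 10 log₁₀(6.209) = 7.93 dB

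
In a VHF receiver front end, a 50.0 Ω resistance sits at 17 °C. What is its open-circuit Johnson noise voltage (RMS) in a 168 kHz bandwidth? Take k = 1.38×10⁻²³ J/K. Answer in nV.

367 nV

T = 17 °C + 273.15 = 290.15 K
V_n = √(4kTRB)
4kTRB = 4 × 1.38×10⁻²³ × 290.15 × 5.00×10¹ × 1.68×10⁵ = 1.35×10⁻¹³ V²
V_n = √(1.35×10⁻¹³) = 3.67×10⁻⁷ V = 367 nV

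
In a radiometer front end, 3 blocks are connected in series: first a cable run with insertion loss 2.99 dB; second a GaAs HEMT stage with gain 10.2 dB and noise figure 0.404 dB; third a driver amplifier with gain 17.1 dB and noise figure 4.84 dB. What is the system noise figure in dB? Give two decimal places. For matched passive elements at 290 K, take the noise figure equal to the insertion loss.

Convert to linear (a loss of L dB is a gain of −L dB): F_i = 10^(NF_i/10), G_i = 10^(G_i,dB/10)
  Stage 1: F_1 = 10^(2.99/10) = 1.991, G_1 = 10^(−2.99/10) = 0.5023
  Stage 2: F_2 = 10^(0.404/10) = 1.097, G_2 = 10^(10.2/10) = 10.47
  Stage 3: F_3 = 10^(4.84/10) = 3.048, G_3 = 10^(17.1/10) = 51.29
Friis cascade:
  F = 1.991 + (1.097 − 1)/0.5023 + (3.048 − 1)/5.260 = 2.574
NF = 10 log₁₀(2.574) = 4.11 dB

4.11 dB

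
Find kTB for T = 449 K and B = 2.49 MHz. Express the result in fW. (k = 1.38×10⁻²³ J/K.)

P_n = kTB = 1.38×10⁻²³ × 449 × 2.49×10⁶ = 1.54×10⁻¹⁴ W = 15.4 fW

15.4 fW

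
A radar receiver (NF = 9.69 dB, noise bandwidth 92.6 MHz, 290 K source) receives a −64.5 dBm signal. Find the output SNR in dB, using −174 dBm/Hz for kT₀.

Noise floor: N = −174 + 10 log₁₀(B) + NF
10 log₁₀(9.26×10⁷) = 79.67 dB
N = −174 + 79.67 + 9.69 = −84.64 dBm
SNR = P_sig − N = −64.5 − (−84.64) = 20.14 dB → 20.1 dB

20.1 dB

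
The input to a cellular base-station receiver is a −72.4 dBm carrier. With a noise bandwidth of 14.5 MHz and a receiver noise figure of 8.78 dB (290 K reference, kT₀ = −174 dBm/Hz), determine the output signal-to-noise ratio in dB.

21.2 dB

Noise floor: N = −174 + 10 log₁₀(B) + NF
10 log₁₀(1.45×10⁷) = 71.61 dB
N = −174 + 71.61 + 8.78 = −93.61 dBm
SNR = P_sig − N = −72.4 − (−93.61) = 21.21 dB → 21.2 dB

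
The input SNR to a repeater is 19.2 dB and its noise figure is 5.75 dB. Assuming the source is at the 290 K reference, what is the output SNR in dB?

By definition F = SNR_in/SNR_out, so in dB: SNR_out = SNR_in − NF
SNR_out = 19.2 − 5.75 = 13.45 dB

13.45 dB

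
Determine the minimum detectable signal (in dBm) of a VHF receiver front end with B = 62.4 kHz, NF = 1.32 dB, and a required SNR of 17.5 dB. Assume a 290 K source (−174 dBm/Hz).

−107.2 dBm

Sensitivity = −174 + 10 log₁₀(B) + NF + SNR_min
= −174 + 47.95 + 1.32 + 17.5
= −107.23 dBm → −107.2 dBm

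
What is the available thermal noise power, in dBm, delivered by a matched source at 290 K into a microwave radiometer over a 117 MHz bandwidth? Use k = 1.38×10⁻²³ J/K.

−93.3 dBm

P_n = kTB = 1.38×10⁻²³ × 290 × 1.17×10⁸ = 4.68×10⁻¹³ W
In dBm: 10 log₁₀(4.68×10⁻¹³ / 10⁻³) = −93.3 dBm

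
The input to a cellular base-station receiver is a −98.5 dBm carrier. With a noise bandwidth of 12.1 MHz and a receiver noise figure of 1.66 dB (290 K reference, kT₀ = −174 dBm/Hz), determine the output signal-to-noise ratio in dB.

3.0 dB

Noise floor: N = −174 + 10 log₁₀(B) + NF
10 log₁₀(1.21×10⁷) = 70.83 dB
N = −174 + 70.83 + 1.66 = −101.51 dBm
SNR = P_sig − N = −98.5 − (−101.51) = 3.01 dB → 3.0 dB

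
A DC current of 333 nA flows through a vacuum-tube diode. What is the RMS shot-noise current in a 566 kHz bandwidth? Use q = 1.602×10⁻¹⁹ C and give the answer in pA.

I_n = √(2qI·B)
2qI·B = 2 × 1.602×10⁻¹⁹ × 3.33×10⁻⁷ × 5.66×10⁵ = 6.04×10⁻²⁰ A²
I_n = √(6.04×10⁻²⁰) = 2.46×10⁻¹⁰ A = 246 pA

246 pA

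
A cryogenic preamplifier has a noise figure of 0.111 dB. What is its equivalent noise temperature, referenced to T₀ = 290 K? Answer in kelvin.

F = 10^(0.111/10) = 1.02589
T_e = (F − 1)·T₀ = (1.02589 − 1) × 290 = 7.51 K

7.51 K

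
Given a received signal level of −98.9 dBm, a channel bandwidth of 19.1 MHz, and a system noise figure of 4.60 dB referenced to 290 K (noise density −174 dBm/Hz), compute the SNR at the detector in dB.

−2.3 dB

Noise floor: N = −174 + 10 log₁₀(B) + NF
10 log₁₀(1.91×10⁷) = 72.81 dB
N = −174 + 72.81 + 4.60 = −96.59 dBm
SNR = P_sig − N = −98.9 − (−96.59) = −2.31 dB → −2.3 dB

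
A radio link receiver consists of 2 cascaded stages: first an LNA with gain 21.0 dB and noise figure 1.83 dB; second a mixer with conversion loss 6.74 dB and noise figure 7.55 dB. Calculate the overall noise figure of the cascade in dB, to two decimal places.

Convert to linear (a loss of L dB is a gain of −L dB): F_i = 10^(NF_i/10), G_i = 10^(G_i,dB/10)
  Stage 1: F_1 = 10^(1.83/10) = 1.524, G_1 = 10^(21.0/10) = 125.9
  Stage 2: F_2 = 10^(7.55/10) = 5.689, G_2 = 10^(−6.74/10) = 0.2118
Friis cascade:
  F = 1.524 + (5.689 − 1)/125.9 = 1.561
NF = 10 log₁₀(1.561) = 1.93 dB

1.93 dB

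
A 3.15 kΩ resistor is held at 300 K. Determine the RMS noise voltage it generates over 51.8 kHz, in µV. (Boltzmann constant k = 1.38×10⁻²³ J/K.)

1.64 µV

V_n = √(4kTRB)
4kTRB = 4 × 1.38×10⁻²³ × 300 × 3.15×10³ × 5.18×10⁴ = 2.70×10⁻¹² V²
V_n = √(2.70×10⁻¹²) = 1.64×10⁻⁶ V = 1.64 µV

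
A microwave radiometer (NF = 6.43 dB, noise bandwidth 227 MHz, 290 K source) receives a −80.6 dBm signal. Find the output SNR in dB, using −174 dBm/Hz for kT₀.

3.4 dB

Noise floor: N = −174 + 10 log₁₀(B) + NF
10 log₁₀(2.27×10⁸) = 83.56 dB
N = −174 + 83.56 + 6.43 = −84.01 dBm
SNR = P_sig − N = −80.6 − (−84.01) = 3.41 dB → 3.4 dB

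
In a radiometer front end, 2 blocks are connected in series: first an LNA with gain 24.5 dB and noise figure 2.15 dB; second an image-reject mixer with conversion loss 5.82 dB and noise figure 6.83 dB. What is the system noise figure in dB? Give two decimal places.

Convert to linear (a loss of L dB is a gain of −L dB): F_i = 10^(NF_i/10), G_i = 10^(G_i,dB/10)
  Stage 1: F_1 = 10^(2.15/10) = 1.641, G_1 = 10^(24.5/10) = 281.8
  Stage 2: F_2 = 10^(6.83/10) = 4.819, G_2 = 10^(−5.82/10) = 0.2618
Friis cascade:
  F = 1.641 + (4.819 − 1)/281.8 = 1.654
NF = 10 log₁₀(1.654) = 2.19 dB

2.19 dB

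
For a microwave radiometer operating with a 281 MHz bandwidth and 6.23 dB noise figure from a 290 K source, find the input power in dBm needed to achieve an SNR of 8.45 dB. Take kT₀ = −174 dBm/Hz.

Sensitivity = −174 + 10 log₁₀(B) + NF + SNR_min
= −174 + 84.49 + 6.23 + 8.45
= −74.83 dBm → −74.8 dBm

−74.8 dBm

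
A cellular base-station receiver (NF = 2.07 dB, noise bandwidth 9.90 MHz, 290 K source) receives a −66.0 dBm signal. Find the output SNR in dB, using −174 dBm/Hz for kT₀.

36.0 dB

Noise floor: N = −174 + 10 log₁₀(B) + NF
10 log₁₀(9.90×10⁶) = 69.96 dB
N = −174 + 69.96 + 2.07 = −101.97 dBm
SNR = P_sig − N = −66.0 − (−101.97) = 35.97 dB → 36.0 dB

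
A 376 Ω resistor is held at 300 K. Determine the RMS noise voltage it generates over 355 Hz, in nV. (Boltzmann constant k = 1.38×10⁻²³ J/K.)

V_n = √(4kTRB)
4kTRB = 4 × 1.38×10⁻²³ × 300 × 3.76×10² × 3.55×10² = 2.21×10⁻¹⁵ V²
V_n = √(2.21×10⁻¹⁵) = 4.70×10⁻⁸ V = 47.0 nV

47.0 nV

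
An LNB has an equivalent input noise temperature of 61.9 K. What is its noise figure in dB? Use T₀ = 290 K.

0.840 dB

F = 1 + T_e/T₀ = 1 + 61.9/290 = 1.21345
NF = 10 log₁₀(1.21345) = 0.840 dB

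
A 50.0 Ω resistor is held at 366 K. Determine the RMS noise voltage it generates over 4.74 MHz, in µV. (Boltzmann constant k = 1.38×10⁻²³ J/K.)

2.19 µV

V_n = √(4kTRB)
4kTRB = 4 × 1.38×10⁻²³ × 366 × 5.00×10¹ × 4.74×10⁶ = 4.79×10⁻¹² V²
V_n = √(4.79×10⁻¹²) = 2.19×10⁻⁶ V = 2.19 µV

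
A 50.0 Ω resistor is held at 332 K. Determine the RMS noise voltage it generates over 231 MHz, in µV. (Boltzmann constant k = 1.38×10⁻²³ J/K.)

14.5 µV

V_n = √(4kTRB)
4kTRB = 4 × 1.38×10⁻²³ × 332 × 5.00×10¹ × 2.31×10⁸ = 2.12×10⁻¹⁰ V²
V_n = √(2.12×10⁻¹⁰) = 1.45×10⁻⁵ V = 14.5 µV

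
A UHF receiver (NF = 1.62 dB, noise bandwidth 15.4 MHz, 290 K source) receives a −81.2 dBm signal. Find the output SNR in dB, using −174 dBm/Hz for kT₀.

19.3 dB

Noise floor: N = −174 + 10 log₁₀(B) + NF
10 log₁₀(1.54×10⁷) = 71.88 dB
N = −174 + 71.88 + 1.62 = −100.50 dBm
SNR = P_sig − N = −81.2 − (−100.50) = 19.30 dB → 19.3 dB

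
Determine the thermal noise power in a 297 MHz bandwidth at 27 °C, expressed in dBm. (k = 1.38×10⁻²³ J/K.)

−89.1 dBm

T = 27 °C + 273.15 = 300.15 K
P_n = kTB = 1.38×10⁻²³ × 300.15 × 2.97×10⁸ = 1.23×10⁻¹² W
In dBm: 10 log₁₀(1.23×10⁻¹² / 10⁻³) = −89.1 dBm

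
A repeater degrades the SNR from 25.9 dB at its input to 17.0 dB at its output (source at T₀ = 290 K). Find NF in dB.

NF (dB) = SNR_in(dB) − SNR_out(dB) when the source is at T₀
NF = 25.9 − 17.0 = 8.9 dB

8.9 dB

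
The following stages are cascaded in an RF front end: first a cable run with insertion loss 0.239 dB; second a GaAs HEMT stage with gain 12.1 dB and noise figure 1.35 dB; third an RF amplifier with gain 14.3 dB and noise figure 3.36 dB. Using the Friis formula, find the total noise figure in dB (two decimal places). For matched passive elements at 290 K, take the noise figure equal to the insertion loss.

Convert to linear (a loss of L dB is a gain of −L dB): F_i = 10^(NF_i/10), G_i = 10^(G_i,dB/10)
  Stage 1: F_1 = 10^(0.239/10) = 1.057, G_1 = 10^(−0.239/10) = 0.9465
  Stage 2: F_2 = 10^(1.35/10) = 1.365, G_2 = 10^(12.1/10) = 16.22
  Stage 3: F_3 = 10^(3.36/10) = 2.168, G_3 = 10^(14.3/10) = 26.92
Friis cascade:
  F = 1.057 + (1.365 − 1)/0.9465 + (2.168 − 1)/15.35 = 1.518
NF = 10 log₁₀(1.518) = 1.81 dB

1.81 dB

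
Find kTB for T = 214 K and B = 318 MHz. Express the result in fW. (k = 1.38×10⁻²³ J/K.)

P_n = kTB = 1.38×10⁻²³ × 214 × 3.18×10⁸ = 9.39×10⁻¹³ W = 939 fW

939 fW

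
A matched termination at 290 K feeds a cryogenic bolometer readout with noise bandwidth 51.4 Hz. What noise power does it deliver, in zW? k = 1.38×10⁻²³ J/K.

206 zW

P_n = kTB = 1.38×10⁻²³ × 290 × 5.14×10¹ = 2.06×10⁻¹⁹ W = 206 zW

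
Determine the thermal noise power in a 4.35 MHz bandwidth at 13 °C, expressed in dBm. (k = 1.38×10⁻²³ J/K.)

T = 13 °C + 273.15 = 286.15 K
P_n = kTB = 1.38×10⁻²³ × 286.15 × 4.35×10⁶ = 1.72×10⁻¹⁴ W
In dBm: 10 log₁₀(1.72×10⁻¹⁴ / 10⁻³) = −107.7 dBm

−107.7 dBm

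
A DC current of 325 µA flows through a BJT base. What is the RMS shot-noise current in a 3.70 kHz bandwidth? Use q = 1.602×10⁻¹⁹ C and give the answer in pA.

621 pA

I_n = √(2qI·B)
2qI·B = 2 × 1.602×10⁻¹⁹ × 3.25×10⁻⁴ × 3.70×10³ = 3.85×10⁻¹⁹ A²
I_n = √(3.85×10⁻¹⁹) = 6.21×10⁻¹⁰ A = 621 pA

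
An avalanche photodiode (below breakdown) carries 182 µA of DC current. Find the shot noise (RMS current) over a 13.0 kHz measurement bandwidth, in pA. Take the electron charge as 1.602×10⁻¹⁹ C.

871 pA

I_n = √(2qI·B)
2qI·B = 2 × 1.602×10⁻¹⁹ × 1.82×10⁻⁴ × 1.30×10⁴ = 7.58×10⁻¹⁹ A²
I_n = √(7.58×10⁻¹⁹) = 8.71×10⁻¹⁰ A = 871 pA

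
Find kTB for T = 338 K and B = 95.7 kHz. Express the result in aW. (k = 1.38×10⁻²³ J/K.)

446 aW

P_n = kTB = 1.38×10⁻²³ × 338 × 9.57×10⁴ = 4.46×10⁻¹⁶ W = 446 aW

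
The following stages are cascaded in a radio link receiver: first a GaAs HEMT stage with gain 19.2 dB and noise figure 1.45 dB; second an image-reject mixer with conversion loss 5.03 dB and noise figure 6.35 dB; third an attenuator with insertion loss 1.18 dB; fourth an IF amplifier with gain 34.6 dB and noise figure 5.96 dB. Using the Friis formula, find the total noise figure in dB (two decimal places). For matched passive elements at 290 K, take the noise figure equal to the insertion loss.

2.03 dB

Convert to linear (a loss of L dB is a gain of −L dB): F_i = 10^(NF_i/10), G_i = 10^(G_i,dB/10)
  Stage 1: F_1 = 10^(1.45/10) = 1.396, G_1 = 10^(19.2/10) = 83.18
  Stage 2: F_2 = 10^(6.35/10) = 4.315, G_2 = 10^(−5.03/10) = 0.3141
  Stage 3: F_3 = 10^(1.18/10) = 1.312, G_3 = 10^(−1.18/10) = 0.7621
  Stage 4: F_4 = 10^(5.96/10) = 3.945, G_4 = 10^(34.6/10) = 2884
Friis cascade:
  F = 1.396 + (4.315 − 1)/83.18 + (1.312 − 1)/26.12 + (3.945 − 1)/19.91 = 1.596
NF = 10 log₁₀(1.596) = 2.03 dB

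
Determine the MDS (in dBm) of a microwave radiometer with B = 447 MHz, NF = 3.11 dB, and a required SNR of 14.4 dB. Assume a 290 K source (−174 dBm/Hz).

−70.0 dBm

Sensitivity = −174 + 10 log₁₀(B) + NF + SNR_min
= −174 + 86.5 + 3.11 + 14.4
= −69.99 dBm → −70.0 dBm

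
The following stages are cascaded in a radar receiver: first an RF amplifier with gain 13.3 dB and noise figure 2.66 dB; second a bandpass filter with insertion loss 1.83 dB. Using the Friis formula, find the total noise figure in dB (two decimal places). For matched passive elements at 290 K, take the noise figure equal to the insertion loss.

2.72 dB

Convert to linear (a loss of L dB is a gain of −L dB): F_i = 10^(NF_i/10), G_i = 10^(G_i,dB/10)
  Stage 1: F_1 = 10^(2.66/10) = 1.845, G_1 = 10^(13.3/10) = 21.38
  Stage 2: F_2 = 10^(1.83/10) = 1.524, G_2 = 10^(−1.83/10) = 0.6561
Friis cascade:
  F = 1.845 + (1.524 − 1)/21.38 = 1.870
NF = 10 log₁₀(1.870) = 2.72 dB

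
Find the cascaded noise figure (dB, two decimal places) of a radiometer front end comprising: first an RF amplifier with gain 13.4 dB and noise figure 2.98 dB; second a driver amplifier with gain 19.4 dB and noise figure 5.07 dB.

3.20 dB

Convert to linear (a loss of L dB is a gain of −L dB): F_i = 10^(NF_i/10), G_i = 10^(G_i,dB/10)
  Stage 1: F_1 = 10^(2.98/10) = 1.986, G_1 = 10^(13.4/10) = 21.88
  Stage 2: F_2 = 10^(5.07/10) = 3.214, G_2 = 10^(19.4/10) = 87.10
Friis cascade:
  F = 1.986 + (3.214 − 1)/21.88 = 2.087
NF = 10 log₁₀(2.087) = 3.20 dB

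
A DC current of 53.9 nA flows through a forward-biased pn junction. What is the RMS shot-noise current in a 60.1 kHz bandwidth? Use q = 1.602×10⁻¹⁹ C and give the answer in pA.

I_n = √(2qI·B)
2qI·B = 2 × 1.602×10⁻¹⁹ × 5.39×10⁻⁸ × 6.01×10⁴ = 1.04×10⁻²¹ A²
I_n = √(1.04×10⁻²¹) = 3.22×10⁻¹¹ A = 32.2 pA

32.2 pA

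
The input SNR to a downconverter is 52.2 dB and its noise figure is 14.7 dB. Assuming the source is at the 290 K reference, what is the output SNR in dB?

37.5 dB

By definition F = SNR_in/SNR_out, so in dB: SNR_out = SNR_in − NF
SNR_out = 52.2 − 14.7 = 37.5 dB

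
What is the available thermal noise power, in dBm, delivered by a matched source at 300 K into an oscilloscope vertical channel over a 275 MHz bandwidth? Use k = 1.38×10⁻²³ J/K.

P_n = kTB = 1.38×10⁻²³ × 300 × 2.75×10⁸ = 1.14×10⁻¹² W
In dBm: 10 log₁₀(1.14×10⁻¹² / 10⁻³) = −89.4 dBm

−89.4 dBm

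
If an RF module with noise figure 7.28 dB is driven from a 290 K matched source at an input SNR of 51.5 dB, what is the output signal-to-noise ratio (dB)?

By definition F = SNR_in/SNR_out, so in dB: SNR_out = SNR_in − NF
SNR_out = 51.5 − 7.28 = 44.22 dB

44.22 dB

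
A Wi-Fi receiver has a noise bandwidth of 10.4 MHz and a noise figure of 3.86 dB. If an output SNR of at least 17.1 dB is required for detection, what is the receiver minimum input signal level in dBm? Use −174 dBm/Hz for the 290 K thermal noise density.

−82.9 dBm

Sensitivity = −174 + 10 log₁₀(B) + NF + SNR_min
= −174 + 70.17 + 3.86 + 17.1
= −82.87 dBm → −82.9 dBm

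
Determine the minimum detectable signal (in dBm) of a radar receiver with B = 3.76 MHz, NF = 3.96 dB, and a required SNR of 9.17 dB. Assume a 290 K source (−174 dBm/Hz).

−95.1 dBm

Sensitivity = −174 + 10 log₁₀(B) + NF + SNR_min
= −174 + 65.75 + 3.96 + 9.17
= −95.12 dBm → −95.1 dBm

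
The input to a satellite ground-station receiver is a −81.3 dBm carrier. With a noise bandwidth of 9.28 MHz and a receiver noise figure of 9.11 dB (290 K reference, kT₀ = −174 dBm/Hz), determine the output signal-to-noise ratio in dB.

13.9 dB

Noise floor: N = −174 + 10 log₁₀(B) + NF
10 log₁₀(9.28×10⁶) = 69.68 dB
N = −174 + 69.68 + 9.11 = −95.21 dBm
SNR = P_sig − N = −81.3 − (−95.21) = 13.91 dB → 13.9 dB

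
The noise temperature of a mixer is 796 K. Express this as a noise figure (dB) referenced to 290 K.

5.73 dB

F = 1 + T_e/T₀ = 1 + 796/290 = 3.74483
NF = 10 log₁₀(3.74483) = 5.73 dB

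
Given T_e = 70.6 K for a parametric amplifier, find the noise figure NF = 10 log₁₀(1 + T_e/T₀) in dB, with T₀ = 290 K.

F = 1 + T_e/T₀ = 1 + 70.6/290 = 1.24345
NF = 10 log₁₀(1.24345) = 0.946 dB

0.946 dB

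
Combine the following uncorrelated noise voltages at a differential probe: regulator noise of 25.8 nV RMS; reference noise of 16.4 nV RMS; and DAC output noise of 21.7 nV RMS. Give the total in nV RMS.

Uncorrelated sources add in power (mean-square): V_tot = √(ΣV_i²)
V_tot = √[(2.58×10⁻⁸)² + (1.64×10⁻⁸)² + (2.17×10⁻⁸)²] = 3.75×10⁻⁸ V = 37.5 nV

37.5 nV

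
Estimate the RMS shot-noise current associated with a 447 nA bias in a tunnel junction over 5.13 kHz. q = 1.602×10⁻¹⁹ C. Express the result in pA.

27.1 pA

I_n = √(2qI·B)
2qI·B = 2 × 1.602×10⁻¹⁹ × 4.47×10⁻⁷ × 5.13×10³ = 7.35×10⁻²² A²
I_n = √(7.35×10⁻²²) = 2.71×10⁻¹¹ A = 27.1 pA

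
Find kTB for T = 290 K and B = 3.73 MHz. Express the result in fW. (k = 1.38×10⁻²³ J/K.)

14.9 fW

P_n = kTB = 1.38×10⁻²³ × 290 × 3.73×10⁶ = 1.49×10⁻¹⁴ W = 14.9 fW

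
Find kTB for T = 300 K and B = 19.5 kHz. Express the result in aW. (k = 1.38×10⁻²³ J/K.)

80.7 aW

P_n = kTB = 1.38×10⁻²³ × 300 × 1.95×10⁴ = 8.07×10⁻¹⁷ W = 80.7 aW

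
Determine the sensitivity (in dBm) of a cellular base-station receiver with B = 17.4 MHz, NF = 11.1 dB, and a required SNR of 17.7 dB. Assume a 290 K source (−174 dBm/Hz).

Sensitivity = −174 + 10 log₁₀(B) + NF + SNR_min
= −174 + 72.41 + 11.1 + 17.7
= −72.79 dBm → −72.8 dBm

−72.8 dBm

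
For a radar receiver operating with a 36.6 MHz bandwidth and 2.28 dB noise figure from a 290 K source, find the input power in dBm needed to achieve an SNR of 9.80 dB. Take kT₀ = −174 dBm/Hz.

−86.3 dBm

Sensitivity = −174 + 10 log₁₀(B) + NF + SNR_min
= −174 + 75.63 + 2.28 + 9.80
= −86.29 dBm → −86.3 dBm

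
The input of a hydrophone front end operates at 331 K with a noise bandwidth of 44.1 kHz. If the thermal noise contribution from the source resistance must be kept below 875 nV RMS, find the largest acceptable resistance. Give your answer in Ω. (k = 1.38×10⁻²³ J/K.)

950 Ω

Johnson–Nyquist: V_n = √(4kTRB) ⇒ R = V_n² / (4kTB)
4kTB = 4 × 1.38×10⁻²³ × 331 × 4.41×10⁴ = 8.06×10⁻¹⁶
R = (8.75×10⁻⁷)² / 8.06×10⁻¹⁶ = 9.50×10² Ω = 950 Ω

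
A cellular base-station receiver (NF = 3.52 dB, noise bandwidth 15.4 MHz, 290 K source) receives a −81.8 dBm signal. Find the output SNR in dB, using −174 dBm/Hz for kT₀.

Noise floor: N = −174 + 10 log₁₀(B) + NF
10 log₁₀(1.54×10⁷) = 71.88 dB
N = −174 + 71.88 + 3.52 = −98.60 dBm
SNR = P_sig − N = −81.8 − (−98.60) = 16.80 dB → 16.8 dB

16.8 dB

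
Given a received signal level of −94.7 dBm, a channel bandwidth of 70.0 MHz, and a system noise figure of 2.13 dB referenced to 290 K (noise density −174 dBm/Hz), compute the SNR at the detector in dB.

Noise floor: N = −174 + 10 log₁₀(B) + NF
10 log₁₀(7.00×10⁷) = 78.45 dB
N = −174 + 78.45 + 2.13 = −93.42 dBm
SNR = P_sig − N = −94.7 − (−93.42) = −1.28 dB → −1.3 dB

−1.3 dB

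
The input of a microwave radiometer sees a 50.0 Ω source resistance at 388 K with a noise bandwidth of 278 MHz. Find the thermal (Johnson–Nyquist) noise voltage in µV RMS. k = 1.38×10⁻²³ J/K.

V_n = √(4kTRB)
4kTRB = 4 × 1.38×10⁻²³ × 388 × 5.00×10¹ × 2.78×10⁸ = 2.98×10⁻¹⁰ V²
V_n = √(2.98×10⁻¹⁰) = 1.73×10⁻⁵ V = 17.3 µV

17.3 µV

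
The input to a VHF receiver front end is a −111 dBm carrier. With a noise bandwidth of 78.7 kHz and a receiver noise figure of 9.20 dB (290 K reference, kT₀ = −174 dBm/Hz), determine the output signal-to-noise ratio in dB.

Noise floor: N = −174 + 10 log₁₀(B) + NF
10 log₁₀(7.87×10⁴) = 48.96 dB
N = −174 + 48.96 + 9.20 = −115.84 dBm
SNR = P_sig − N = −111 − (−115.84) = 4.84 dB → 4.8 dB

4.8 dB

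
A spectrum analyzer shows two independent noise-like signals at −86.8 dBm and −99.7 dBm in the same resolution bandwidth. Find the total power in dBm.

−86.6 dBm

Convert to linear, add, convert back:
P₁ = 2.09×10⁻¹² W, P₂ = 1.07×10⁻¹³ W
P_tot = 2.20×10⁻¹² W → 10 log₁₀(P_tot / 10⁻³) = −86.6 dBm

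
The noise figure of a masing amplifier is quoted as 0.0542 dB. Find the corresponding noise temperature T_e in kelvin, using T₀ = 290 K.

F = 10^(0.0542/10) = 1.01256
T_e = (F − 1)·T₀ = (1.01256 − 1) × 290 = 3.64 K

3.64 K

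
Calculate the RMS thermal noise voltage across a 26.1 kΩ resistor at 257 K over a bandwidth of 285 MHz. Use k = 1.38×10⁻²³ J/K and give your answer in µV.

V_n = √(4kTRB)
4kTRB = 4 × 1.38×10⁻²³ × 257 × 2.61×10⁴ × 2.85×10⁸ = 1.06×10⁻⁷ V²
V_n = √(1.06×10⁻⁷) = 3.25×10⁻⁴ V = 325 µV

325 µV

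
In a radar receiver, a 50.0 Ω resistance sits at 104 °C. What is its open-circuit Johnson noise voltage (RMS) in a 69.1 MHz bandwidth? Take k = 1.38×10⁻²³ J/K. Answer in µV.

T = 104 °C + 273.15 = 377.15 K
V_n = √(4kTRB)
4kTRB = 4 × 1.38×10⁻²³ × 377.15 × 5.00×10¹ × 6.91×10⁷ = 7.19×10⁻¹¹ V²
V_n = √(7.19×10⁻¹¹) = 8.48×10⁻⁶ V = 8.48 µV

8.48 µV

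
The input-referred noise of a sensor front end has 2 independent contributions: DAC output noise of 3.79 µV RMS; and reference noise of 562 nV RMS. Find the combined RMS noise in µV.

3.83 µV

Uncorrelated sources add in power (mean-square): V_tot = √(ΣV_i²)
V_tot = √[(3.79×10⁻⁶)² + (5.62×10⁻⁷)²] = 3.83×10⁻⁶ V = 3.83 µV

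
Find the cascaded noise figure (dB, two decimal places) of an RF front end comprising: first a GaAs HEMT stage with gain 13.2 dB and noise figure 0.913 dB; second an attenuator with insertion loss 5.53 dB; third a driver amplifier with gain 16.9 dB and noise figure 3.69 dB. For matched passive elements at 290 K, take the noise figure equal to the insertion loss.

Convert to linear (a loss of L dB is a gain of −L dB): F_i = 10^(NF_i/10), G_i = 10^(G_i,dB/10)
  Stage 1: F_1 = 10^(0.913/10) = 1.234, G_1 = 10^(13.2/10) = 20.89
  Stage 2: F_2 = 10^(5.53/10) = 3.573, G_2 = 10^(−5.53/10) = 0.2799
  Stage 3: F_3 = 10^(3.69/10) = 2.339, G_3 = 10^(16.9/10) = 48.98
Friis cascade:
  F = 1.234 + (3.573 − 1)/20.89 + (2.339 − 1)/5.848 = 1.586
NF = 10 log₁₀(1.586) = 2.00 dB

2.00 dB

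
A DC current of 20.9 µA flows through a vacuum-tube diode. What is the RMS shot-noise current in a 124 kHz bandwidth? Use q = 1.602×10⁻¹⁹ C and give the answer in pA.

I_n = √(2qI·B)
2qI·B = 2 × 1.602×10⁻¹⁹ × 2.09×10⁻⁵ × 1.24×10⁵ = 8.30×10⁻¹⁹ A²
I_n = √(8.30×10⁻¹⁹) = 9.11×10⁻¹⁰ A = 911 pA

911 pA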